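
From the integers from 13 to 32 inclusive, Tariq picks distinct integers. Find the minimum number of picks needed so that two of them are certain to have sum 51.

14

Two chosen integers sum to 51 exactly when both halves of some pair {x, 51−x} with 19 ≤ x ≤ 51−x ≤ 32 are chosen — 7 such pairs.
The remaining 6 elements (those with no distinct partner in range) can never complete a 51-sum, so the worst case takes all of them and one from each pair: 6 + 7 = 13.
The 14th integer has to be the second member of some pair, so 13 + 1 = 14.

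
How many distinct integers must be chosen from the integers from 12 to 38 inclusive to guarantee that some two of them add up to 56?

Group the elements by complementary pair {x, 56−x}: {18,38}, {19,37}, {20,36}, …, giving 10 two-element pairs; the single value 28 (it cannot pair with itself since the integers are distinct); and 6 integers whose partner 56−x falls outside [12,38].
By the pigeonhole principle, treating each of those 17 groups as a pigeonhole, one can pick one integer per group — 17 integers — with no two summing to 56.
The 18th integer lands in an occupied pair, forcing a sum of 56.

18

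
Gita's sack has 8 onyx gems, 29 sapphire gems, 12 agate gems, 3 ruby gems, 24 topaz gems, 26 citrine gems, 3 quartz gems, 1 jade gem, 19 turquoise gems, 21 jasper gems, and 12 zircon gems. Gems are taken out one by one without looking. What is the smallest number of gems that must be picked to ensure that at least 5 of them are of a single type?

By pigeonhole, put each drawn gem into a box by type. The largest draw with every box below 5 takes min(count, 4) from each type; types with fewer than 4 contribute all they have.
Σ min(cᵢ, 4) = 4 + 4 + 4 + 3 + 4 + 4 + 3 + 1 + 4 + 4 + 4 = 39.
Draw number 39 + 1 = 40 must push one box to 5.

40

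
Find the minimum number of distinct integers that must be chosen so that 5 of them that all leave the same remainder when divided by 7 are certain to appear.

29

The 7 residue classes mod 7 are the pigeonholes.
With 28 integers one could put 4 in each residue class and have no class reach 5.
The 29th integer pushes some class to 5, so 7·4 + 1 = 29.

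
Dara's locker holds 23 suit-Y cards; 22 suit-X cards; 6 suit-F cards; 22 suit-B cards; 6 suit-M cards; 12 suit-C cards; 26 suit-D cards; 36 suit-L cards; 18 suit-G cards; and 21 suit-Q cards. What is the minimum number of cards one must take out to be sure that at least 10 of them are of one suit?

85

By pigeonhole, put each drawn card into a box by suit. The largest draw with every box below 10 takes min(count, 9) from each suit; suits with fewer than 9 contribute all they have.
Σ min(cᵢ, 9) = 9 + 9 + 6 + 9 + 6 + 9 + 9 + 9 + 9 + 9 = 84.
Draw number 84 + 1 = 85 must push one box to 10.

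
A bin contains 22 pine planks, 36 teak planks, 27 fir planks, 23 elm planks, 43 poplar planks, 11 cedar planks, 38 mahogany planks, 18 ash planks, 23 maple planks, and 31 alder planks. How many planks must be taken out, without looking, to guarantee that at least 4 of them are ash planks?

258

In the worst case for collecting ash planks, every non-ash plank comes out first.
There are 22 + 36 + 27 + 23 + 43 + 11 + 38 + 23 + 31 = 254 non-ash planks altogether.
After those, each further plank must be ash, so 254 + 4 = 258 draws guarantee 4 ash planks.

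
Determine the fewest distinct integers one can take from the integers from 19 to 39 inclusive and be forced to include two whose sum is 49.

16

Group the elements by complementary pair {x, 49−x}: {19,30}, {20,29}, {21,28}, …, giving 6 two-element pairs and 9 integers whose partner 49−x falls outside [19,39].
Treating each of those 15 groups as a pigeonhole, one can pick one integer per group — 15 integers — with no two summing to 49.
The 16th integer lands in an occupied pair, forcing a sum of 49.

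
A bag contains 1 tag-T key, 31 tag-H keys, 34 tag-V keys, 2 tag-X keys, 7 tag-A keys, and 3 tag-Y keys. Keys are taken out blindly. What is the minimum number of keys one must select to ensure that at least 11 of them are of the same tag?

An adversary could hand out at most 10 keys per tag (4 tags run out sooner): 1 + 10 + 10 + 2 + 7 + 3 = 33 keys and still no tag has 11.
Pigeonhole: one more key lands in a tag already at 10, so 34 draws are enough and 33 are not.

34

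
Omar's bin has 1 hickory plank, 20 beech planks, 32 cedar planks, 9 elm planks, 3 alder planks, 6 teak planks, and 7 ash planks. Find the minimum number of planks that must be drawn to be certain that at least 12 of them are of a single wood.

An adversary could hand out at most 11 planks per wood (5 woods run out sooner): 1 + 11 + 11 + 9 + 3 + 6 + 7 = 48 planks and still no wood has 12.
One more plank lands in a wood already at 11, so 49 draws are enough and 48 are not.

49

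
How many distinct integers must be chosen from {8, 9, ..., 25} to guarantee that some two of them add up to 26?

14

A set avoiding the sum 26 can contain at most one of each pair {x, 26−x}, plus the 8 elements whose complement lies outside the range or equal to its own complement.
The integers 13, …, 25 (13 of them) are such a set: any two sum to at least 13+14 = 27 > 26.
Any 14th integer completes one of the 5 pairs, so 14 choices force a sum of 26.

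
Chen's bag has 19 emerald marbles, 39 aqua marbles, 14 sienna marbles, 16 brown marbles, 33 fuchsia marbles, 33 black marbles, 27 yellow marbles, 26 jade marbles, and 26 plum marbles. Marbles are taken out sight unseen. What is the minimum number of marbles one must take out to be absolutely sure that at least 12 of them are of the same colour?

100

An adversary could hand out at most 11 marbles per colour: 11 + 11 + 11 + 11 + 11 + 11 + 11 + 11 + 11 = 99 marbles and still no colour has 12.
One more marble lands in a colour already at 11, so 100 draws are enough and 99 are not.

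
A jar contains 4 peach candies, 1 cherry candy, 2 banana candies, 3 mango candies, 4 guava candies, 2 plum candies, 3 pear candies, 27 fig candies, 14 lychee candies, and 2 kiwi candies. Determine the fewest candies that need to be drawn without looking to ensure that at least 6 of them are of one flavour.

32

By the pigeonhole principle, put each drawn candy into a box by flavour. The largest draw with every box below 6 takes min(count, 5) from each flavour; flavours with fewer than 5 contribute all they have.
Σ min(cᵢ, 5) = 4 + 1 + 2 + 3 + 4 + 2 + 3 + 5 + 5 + 2 = 31.
Draw number 31 + 1 = 32 must push one box to 6.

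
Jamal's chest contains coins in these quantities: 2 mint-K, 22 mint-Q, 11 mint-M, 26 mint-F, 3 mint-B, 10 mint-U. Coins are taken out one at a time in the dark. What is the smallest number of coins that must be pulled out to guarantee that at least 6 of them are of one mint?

26

An adversary could hand out at most 5 coins per mint (mint-K, mint-B run out sooner): 2 + 5 + 5 + 5 + 3 + 5 = 25 coins and still no mint has 6.
One more coin lands in a mint already at 5, so 26 draws are enough and 25 are not.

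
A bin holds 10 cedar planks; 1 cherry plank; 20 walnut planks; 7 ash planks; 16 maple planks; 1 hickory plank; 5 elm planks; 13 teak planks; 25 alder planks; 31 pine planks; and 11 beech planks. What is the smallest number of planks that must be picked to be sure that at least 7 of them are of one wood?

An adversary could hand out at most 6 planks per wood (cherry, hickory, elm run out sooner): 6 + 1 + 6 + 6 + 6 + 1 + 5 + 6 + 6 + 6 + 6 = 55 planks and still no wood has 7.
One more plank lands in a wood already at 6, so 56 draws are enough and 55 are not.

56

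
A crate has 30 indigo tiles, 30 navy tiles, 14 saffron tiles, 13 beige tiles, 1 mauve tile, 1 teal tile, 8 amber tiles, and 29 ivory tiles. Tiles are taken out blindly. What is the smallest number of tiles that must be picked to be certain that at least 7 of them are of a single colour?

39

An adversary could hand out at most 6 tiles per colour (mauve, teal run out sooner): 6 + 6 + 6 + 6 + 1 + 1 + 6 + 6 = 38 tiles and still no colour has 7.
Pigeonhole: one more tile lands in a colour already at 6, so 39 draws are enough and 38 are not.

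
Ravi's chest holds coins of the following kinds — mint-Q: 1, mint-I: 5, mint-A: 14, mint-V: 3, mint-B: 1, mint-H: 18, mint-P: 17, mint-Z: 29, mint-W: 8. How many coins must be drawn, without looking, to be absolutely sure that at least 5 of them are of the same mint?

30

An adversary could hand out at most 4 coins per mint (mint-Q, mint-V, mint-B run out sooner): 1 + 4 + 4 + 3 + 1 + 4 + 4 + 4 + 4 = 29 coins and still no mint has 5.
By the pigeonhole principle, one more coin lands in a mint already at 4, so 30 draws are enough and 29 are not.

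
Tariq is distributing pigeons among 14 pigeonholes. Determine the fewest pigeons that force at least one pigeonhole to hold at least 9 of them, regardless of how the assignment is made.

With 112 pigeons one could put exactly 8 in each of the 14 pigeonholes, and no pigeonhole would reach 9.
Pigeonhole: one more pigeon must land in a pigeonhole that already has 8, giving it 9.
So 14 × 8 + 1 = 113 pigeons are required.

113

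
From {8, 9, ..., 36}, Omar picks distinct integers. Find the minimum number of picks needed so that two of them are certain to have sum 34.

Two chosen integers sum to 34 exactly when both halves of some pair {x, 34−x} with 8 ≤ x ≤ 34−x ≤ 26 are chosen — 9 such pairs.
The remaining 11 elements (those with no distinct partner in range) can never complete a 34-sum, so the worst case takes all of them and one from each pair: 11 + 9 = 20.
The 21st integer has to be the second member of some pair, so 20 + 1 = 21.

21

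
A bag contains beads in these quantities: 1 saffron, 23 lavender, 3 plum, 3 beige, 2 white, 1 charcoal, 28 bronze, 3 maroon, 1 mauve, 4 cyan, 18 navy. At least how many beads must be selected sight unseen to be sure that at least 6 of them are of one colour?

34

By the pigeonhole principle, put each drawn bead into a box by colour. The largest draw with every box below 6 takes min(count, 5) from each colour; colours with fewer than 5 contribute all they have.
Σ min(cᵢ, 5) = 1 + 5 + 3 + 3 + 2 + 1 + 5 + 3 + 1 + 4 + 5 = 33.
Draw number 33 + 1 = 34 must push one box to 6.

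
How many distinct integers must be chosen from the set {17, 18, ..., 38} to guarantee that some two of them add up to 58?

14

Group the elements by complementary pair {x, 58−x}: {20,38}, {21,37}, {22,36}, …, giving 9 two-element pairs, the single value 29 (it cannot pair with itself since the integers are distinct), and 3 integers whose partner 58−x falls outside [17,38].
Treating each of those 13 groups as a pigeonhole, one can pick one integer per group — 13 integers — with no two summing to 58.
The 14th integer lands in an occupied pair, forcing a sum of 58.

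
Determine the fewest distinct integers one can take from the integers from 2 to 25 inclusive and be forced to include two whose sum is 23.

15

Two chosen integers sum to 23 exactly when both halves of some pair {x, 23−x} with 2 ≤ x ≤ 23−x ≤ 21 are chosen — 10 such pairs.
The remaining 4 elements (those with no distinct partner in range) can never complete a 23-sum, so the worst case takes all of them and one from each pair: 4 + 10 = 14.
The 15th integer has to be the second member of some pair, so 14 + 1 = 15.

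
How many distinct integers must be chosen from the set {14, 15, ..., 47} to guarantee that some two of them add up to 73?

A set avoiding the sum 73 can contain at most one of each pair {x, 73−x}, plus the 12 elements whose complement lies outside the range.
The integers 14, …, 36 (23 of them) are such a set: any two sum to at least 14+15 = 29 and at most 35+36 = 71 < 73.
Any 24th integer completes one of the 11 pairs, so 24 choices force a sum of 73.

24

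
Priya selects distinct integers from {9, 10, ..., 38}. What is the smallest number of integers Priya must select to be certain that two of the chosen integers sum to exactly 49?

A set avoiding the sum 49 can contain at most one of each pair {x, 49−x}, plus the 2 elements whose complement lies outside the range.
The integers 9, …, 24 (16 of them) are such a set: any two sum to at least 9+10 = 19 and at most 23+24 = 47 < 49.
Any 17th integer completes one of the 14 pairs, so 17 choices force a sum of 49.

17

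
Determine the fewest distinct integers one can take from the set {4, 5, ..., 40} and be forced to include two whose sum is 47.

Group the elements by complementary pair {x, 47−x}: {7,40}, {8,39}, {9,38}, …, giving 17 two-element pairs and 3 integers whose partner 47−x falls outside [4,40].
Treating each of those 20 groups as a pigeonhole, one can pick one integer per group — 20 integers — with no two summing to 47.
The 21st integer lands in an occupied pair, forcing a sum of 47.

21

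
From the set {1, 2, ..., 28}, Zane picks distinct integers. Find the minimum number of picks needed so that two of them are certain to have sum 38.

20

Two chosen integers sum to 38 exactly when both halves of some pair {x, 38−x} with 10 ≤ x ≤ 38−x ≤ 28 are chosen — 9 such pairs.
The remaining 10 elements (those with no distinct partner in range) can never complete a 38-sum, so the worst case takes all of them and one from each pair: 10 + 9 = 19.
The 20th integer has to be the second member of some pair, so 19 + 1 = 20.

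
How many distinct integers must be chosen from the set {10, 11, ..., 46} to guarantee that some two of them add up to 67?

25

Group the elements by complementary pair {x, 67−x}: {21,46}, {22,45}, {23,44}, …, giving 13 two-element pairs and 11 integers whose partner 67−x falls outside [10,46].
Pigeonhole: treating each of those 24 groups as a pigeonhole, one can pick one integer per group — 24 integers — with no two summing to 67.
The 25th integer lands in an occupied pair, forcing a sum of 67.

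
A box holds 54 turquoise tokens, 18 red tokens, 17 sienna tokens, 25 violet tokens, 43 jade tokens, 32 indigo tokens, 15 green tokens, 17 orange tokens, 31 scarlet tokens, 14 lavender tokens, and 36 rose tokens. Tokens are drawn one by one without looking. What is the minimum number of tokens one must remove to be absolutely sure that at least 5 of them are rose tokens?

271

In the worst case for collecting rose tokens, every non-rose token comes out first.
There are 54 + 18 + 17 + 25 + 43 + 32 + 15 + 17 + 31 + 14 = 266 non-rose tokens altogether.
After those, each further token must be rose, so 266 + 5 = 271 draws guarantee 5 rose tokens.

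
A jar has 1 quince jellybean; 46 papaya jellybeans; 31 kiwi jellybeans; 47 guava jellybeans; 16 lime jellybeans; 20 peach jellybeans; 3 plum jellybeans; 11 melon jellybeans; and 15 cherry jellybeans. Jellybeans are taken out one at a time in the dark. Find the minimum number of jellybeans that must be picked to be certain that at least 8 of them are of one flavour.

Put each drawn jellybean into a box by flavour. The largest draw with every box below 8 takes min(count, 7) from each flavour; flavours with fewer than 7 contribute all they have.
Σ min(cᵢ, 7) = 1 + 7 + 7 + 7 + 7 + 7 + 3 + 7 + 7 = 53.
Draw number 53 + 1 = 54 must push one box to 8.

54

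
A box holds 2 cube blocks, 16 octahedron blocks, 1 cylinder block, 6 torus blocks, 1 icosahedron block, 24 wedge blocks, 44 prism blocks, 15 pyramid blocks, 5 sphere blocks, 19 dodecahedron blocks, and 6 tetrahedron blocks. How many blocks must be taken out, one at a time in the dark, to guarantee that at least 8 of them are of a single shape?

By the pigeonhole principle, put each drawn block into a box by shape. The largest draw with every box below 8 takes min(count, 7) from each shape; shapes with fewer than 7 contribute all they have.
Σ min(cᵢ, 7) = 2 + 7 + 1 + 6 + 1 + 7 + 7 + 7 + 5 + 7 + 6 = 56.
Draw number 56 + 1 = 57 must push one box to 8.

57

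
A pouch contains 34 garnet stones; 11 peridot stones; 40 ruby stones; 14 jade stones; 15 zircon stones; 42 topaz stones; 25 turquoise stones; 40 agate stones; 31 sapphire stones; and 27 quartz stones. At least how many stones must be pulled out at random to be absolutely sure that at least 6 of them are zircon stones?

270

In the worst case for collecting zircon stones, every non-zircon stone comes out first.
There are 34 + 11 + 40 + 14 + 42 + 25 + 40 + 31 + 27 = 264 non-zircon stones altogether.
After those, each further stone must be zircon, so 264 + 6 = 270 draws guarantee 6 zircon stones.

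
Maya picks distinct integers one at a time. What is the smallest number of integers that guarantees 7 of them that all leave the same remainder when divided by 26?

Pigeonhole: the 26 residue classes mod 26 are the pigeonholes.
With 156 integers one could put 6 in each residue class and have no class reach 7.
The 157th integer pushes some class to 7, so 26·6 + 1 = 157.

157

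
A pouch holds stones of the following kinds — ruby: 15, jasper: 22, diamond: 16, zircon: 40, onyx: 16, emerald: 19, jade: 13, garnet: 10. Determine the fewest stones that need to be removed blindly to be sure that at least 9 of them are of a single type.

By the pigeonhole principle, the 8 types are the holes; the stones drawn are the pigeons.
To avoid 9 of any one type, the worst case takes at most 8 of each type.
That gives 8 + 8 + 8 + 8 + 8 + 8 + 8 + 8 = 64 stones with no type reaching 9.
The next stone forces some type to 9, so 64 + 1 = 65.

65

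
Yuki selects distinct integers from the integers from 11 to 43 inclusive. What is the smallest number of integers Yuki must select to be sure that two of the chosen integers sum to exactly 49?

Group the elements by complementary pair {x, 49−x}: {11,38}, {12,37}, {13,36}, …, giving 14 two-element pairs and 5 integers whose partner 49−x falls outside [11,43].
By pigeonhole, treating each of those 19 groups as a pigeonhole, one can pick one integer per group — 19 integers — with no two summing to 49.
The 20th integer lands in an occupied pair, forcing a sum of 49.

20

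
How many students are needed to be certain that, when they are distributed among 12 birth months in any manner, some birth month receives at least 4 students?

With 36 students one could put exactly 3 in each of the 12 birth months, and no birth month would reach 4.
One more student must land in a birth month that already has 3, giving it 4.
So 12 × 3 + 1 = 37 students are required.

37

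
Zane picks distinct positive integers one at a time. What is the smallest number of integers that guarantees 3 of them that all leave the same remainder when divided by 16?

33

By the pigeonhole principle, the 16 residue classes mod 16 are the pigeonholes.
With 32 integers one could put 2 in each residue class and have no class reach 3.
The 33rd integer pushes some class to 3, so 16·2 + 1 = 33.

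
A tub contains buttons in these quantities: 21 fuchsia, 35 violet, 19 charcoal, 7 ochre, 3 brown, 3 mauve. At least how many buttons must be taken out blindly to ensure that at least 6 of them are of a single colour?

The 6 colours are the holes; the buttons drawn are the pigeons.
To avoid 6 of any one colour, the worst case takes at most 5 of each colour, or every button of a colour that has fewer than 5.
That gives 5 + 5 + 5 + 5 + 3 + 3 = 26 buttons with no colour reaching 6.
The next button forces some colour to 6, so 26 + 1 = 27.

27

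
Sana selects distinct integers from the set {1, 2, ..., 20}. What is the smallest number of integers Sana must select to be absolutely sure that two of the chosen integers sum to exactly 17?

13

Two chosen integers sum to 17 exactly when both halves of some pair {x, 17−x} with 1 ≤ x ≤ 17−x ≤ 16 are chosen — 8 such pairs.
The remaining 4 elements (those with no distinct partner in range) can never complete a 17-sum, so the worst case takes all of them and one from each pair: 4 + 8 = 12.
Pigeonhole: the 13th integer has to be the second member of some pair, so 12 + 1 = 13.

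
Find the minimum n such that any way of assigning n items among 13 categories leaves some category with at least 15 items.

With 182 items one could put exactly 14 in each of the 13 categories, and no category would reach 15.
By the pigeonhole principle, one more item must land in a category that already has 14, giving it 15.
So 13 × 14 + 1 = 183 items are required.

183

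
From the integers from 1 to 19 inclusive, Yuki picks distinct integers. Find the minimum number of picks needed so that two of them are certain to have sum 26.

A set avoiding the sum 26 can contain at most one of each pair {x, 26−x}, plus the 7 elements whose complement lies outside the range or equal to its own complement.
The integers 1, …, 13 (13 of them) are such a set: any two sum to at least 1+2 = 3 and at most 12+13 = 25 < 26.
Any 14th integer completes one of the 6 pairs, so 14 choices force a sum of 26.

14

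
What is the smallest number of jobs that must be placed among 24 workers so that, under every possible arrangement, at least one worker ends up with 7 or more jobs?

145

With 144 jobs one could put exactly 6 in each of the 24 workers, and no worker would reach 7.
By pigeonhole, one more job must land in a worker that already has 6, giving it 7.
So 24 × 6 + 1 = 145 jobs are required.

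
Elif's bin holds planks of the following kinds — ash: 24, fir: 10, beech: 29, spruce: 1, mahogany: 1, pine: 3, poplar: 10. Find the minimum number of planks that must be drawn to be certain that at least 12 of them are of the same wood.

By pigeonhole, the 7 woods are the holes; the planks drawn are the pigeons.
To avoid 12 of any one wood, the worst case takes at most 11 of each wood, or every plank of a wood that has fewer than 11.
That gives 11 + 10 + 11 + 1 + 1 + 3 + 10 = 47 planks with no wood reaching 12.
The next plank forces some wood to 12, so 47 + 1 = 48.

48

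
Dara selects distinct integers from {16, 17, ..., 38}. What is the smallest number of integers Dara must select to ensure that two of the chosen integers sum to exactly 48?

Two chosen integers sum to 48 exactly when both halves of some pair {x, 48−x} with 16 ≤ x ≤ 48−x ≤ 32 are chosen — 8 such pairs.
The remaining 7 elements (those with no distinct partner in range) can never complete a 48-sum, so the worst case takes all of them and one from each pair: 7 + 8 = 15.
The 16th integer has to be the second member of some pair, so 15 + 1 = 16.

16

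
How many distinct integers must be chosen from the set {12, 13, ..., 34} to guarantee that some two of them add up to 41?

15

Two chosen integers sum to 41 exactly when both halves of some pair {x, 41−x} with 12 ≤ x ≤ 41−x ≤ 29 are chosen — 9 such pairs.
The remaining 5 elements (those with no distinct partner in range) can never complete a 41-sum, so the worst case takes all of them and one from each pair: 5 + 9 = 14.
The 15th integer has to be the second member of some pair, so 14 + 1 = 15.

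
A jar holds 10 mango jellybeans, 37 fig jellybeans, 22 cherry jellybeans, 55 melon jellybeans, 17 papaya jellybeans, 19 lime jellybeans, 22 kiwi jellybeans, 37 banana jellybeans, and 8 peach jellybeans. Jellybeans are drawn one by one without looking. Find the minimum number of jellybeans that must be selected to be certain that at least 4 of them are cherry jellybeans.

In the worst case for collecting cherry jellybeans, every non-cherry jellybean comes out first.
There are 10 + 37 + 55 + 17 + 19 + 22 + 37 + 8 = 205 non-cherry jellybeans altogether.
After those, each further jellybean must be cherry, so 205 + 4 = 209 draws guarantee 4 cherry jellybeans.

209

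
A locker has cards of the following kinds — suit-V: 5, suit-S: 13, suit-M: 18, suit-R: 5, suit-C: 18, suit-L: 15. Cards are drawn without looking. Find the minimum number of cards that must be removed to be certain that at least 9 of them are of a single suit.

43

By pigeonhole, the 6 suits are the holes; the cards drawn are the pigeons.
To avoid 9 of any one suit, the worst case takes at most 8 of each suit, or every card of a suit that has fewer than 8.
That gives 5 + 8 + 8 + 5 + 8 + 8 = 42 cards with no suit reaching 9.
The next card forces some suit to 9, so 42 + 1 = 43.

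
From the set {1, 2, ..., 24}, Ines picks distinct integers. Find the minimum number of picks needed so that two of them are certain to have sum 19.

Group the elements by complementary pair {x, 19−x}: {1,18}, {2,17}, {3,16}, …, giving 9 two-element pairs and 6 integers whose partner 19−x falls outside [1,24].
By pigeonhole, treating each of those 15 groups as a pigeonhole, one can pick one integer per group — 15 integers — with no two summing to 19.
The 16th integer lands in an occupied pair, forcing a sum of 19.

16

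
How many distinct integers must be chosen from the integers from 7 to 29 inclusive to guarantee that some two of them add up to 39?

A set avoiding the sum 39 can contain at most one of each pair {x, 39−x}, plus the 3 elements whose complement lies outside the range.
The integers 7, …, 19 (13 of them) are such a set: any two sum to at least 7+8 = 15 and at most 18+19 = 37 < 39.
Any 14th integer completes one of the 10 pairs, so 14 choices force a sum of 39.

14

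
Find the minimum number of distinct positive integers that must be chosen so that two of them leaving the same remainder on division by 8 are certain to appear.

The 8 residue classes mod 8 are the pigeonholes.
With 8 integers one could put 1 in each residue class and have no class reach 2.
The 9th integer pushes some class to 2, so 8·1 + 1 = 9.

9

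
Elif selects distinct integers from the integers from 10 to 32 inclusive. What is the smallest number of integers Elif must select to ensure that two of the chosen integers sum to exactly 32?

18

Two chosen integers sum to 32 exactly when both halves of some pair {x, 32−x} with 10 ≤ x ≤ 32−x ≤ 22 are chosen — 6 such pairs.
The remaining 11 elements (those with no distinct partner in range) can never complete a 32-sum, so the worst case takes all of them and one from each pair: 11 + 6 = 17.
The 18th integer has to be the second member of some pair, so 17 + 1 = 18.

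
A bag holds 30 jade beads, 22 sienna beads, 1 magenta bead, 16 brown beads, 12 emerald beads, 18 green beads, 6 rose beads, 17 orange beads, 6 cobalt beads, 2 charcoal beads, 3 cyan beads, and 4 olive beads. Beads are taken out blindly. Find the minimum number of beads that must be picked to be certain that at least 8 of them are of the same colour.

By pigeonhole, the 12 colours are the holes; the beads drawn are the pigeons.
To avoid 8 of any one colour, the worst case takes at most 7 of each colour, or every bead of a colour that has fewer than 7.
That gives 7 + 7 + 1 + 7 + 7 + 7 + 6 + 7 + 6 + 2 + 3 + 4 = 64 beads with no colour reaching 8.
The next bead forces some colour to 8, so 64 + 1 = 65.

65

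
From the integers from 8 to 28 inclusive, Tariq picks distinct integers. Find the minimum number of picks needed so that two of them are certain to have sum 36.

A set avoiding the sum 36 can contain at most one of each pair {x, 36−x}, plus the 1 element equal to its own complement.
The integers 18, …, 28 (11 of them) are such a set: any two sum to at least 18+19 = 37 > 36.
By the pigeonhole principle, any 12th integer completes one of the 10 pairs, so 12 choices force a sum of 36.

12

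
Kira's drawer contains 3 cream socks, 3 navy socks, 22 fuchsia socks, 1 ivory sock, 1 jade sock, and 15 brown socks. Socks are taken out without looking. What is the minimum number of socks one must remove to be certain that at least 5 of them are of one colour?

17

Pigeonhole: put each drawn sock into a box by colour. The largest draw with every box below 5 takes min(count, 4) from each colour; colours with fewer than 4 contribute all they have.
Σ min(cᵢ, 4) = 3 + 3 + 4 + 1 + 1 + 4 = 16.
Draw number 16 + 1 = 17 must push one box to 5.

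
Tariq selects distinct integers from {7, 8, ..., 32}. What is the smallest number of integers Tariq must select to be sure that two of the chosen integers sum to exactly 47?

Two chosen integers sum to 47 exactly when both halves of some pair {x, 47−x} with 15 ≤ x ≤ 47−x ≤ 32 are chosen — 9 such pairs.
The remaining 8 elements (those with no distinct partner in range) can never complete a 47-sum, so the worst case takes all of them and one from each pair: 8 + 9 = 17.
By the pigeonhole principle, the 18th integer has to be the second member of some pair, so 17 + 1 = 18.

18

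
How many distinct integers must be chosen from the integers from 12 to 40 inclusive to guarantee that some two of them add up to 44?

20

A set avoiding the sum 44 can contain at most one of each pair {x, 44−x}, plus the 9 elements whose complement lies outside the range or equal to its own complement.
The integers 22, …, 40 (19 of them) are such a set: any two sum to at least 22+23 = 45 > 44.
Any 20th integer completes one of the 10 pairs, so 20 choices force a sum of 44.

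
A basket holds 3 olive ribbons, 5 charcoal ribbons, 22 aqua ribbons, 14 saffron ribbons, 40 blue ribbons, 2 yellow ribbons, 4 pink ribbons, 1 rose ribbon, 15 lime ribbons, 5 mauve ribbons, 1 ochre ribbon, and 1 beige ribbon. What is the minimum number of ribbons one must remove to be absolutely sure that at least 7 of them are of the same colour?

An adversary could hand out at most 6 ribbons per colour (8 colours run out sooner): 3 + 5 + 6 + 6 + 6 + 2 + 4 + 1 + 6 + 5 + 1 + 1 = 46 ribbons and still no colour has 7.
One more ribbon lands in a colour already at 6, so 47 draws are enough and 46 are not.

47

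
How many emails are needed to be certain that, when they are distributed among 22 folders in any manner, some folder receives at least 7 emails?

133

With 132 emails one could put exactly 6 in each of the 22 folders, and no folder would reach 7.
One more email must land in a folder that already has 6, giving it 7.
So 22 × 6 + 1 = 133 emails are required.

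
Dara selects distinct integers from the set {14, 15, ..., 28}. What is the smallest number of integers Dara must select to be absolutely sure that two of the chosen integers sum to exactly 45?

10

Two chosen integers sum to 45 exactly when both halves of some pair {x, 45−x} with 17 ≤ x ≤ 45−x ≤ 28 are chosen — 6 such pairs.
The remaining 3 elements (those with no distinct partner in range) can never complete a 45-sum, so the worst case takes all of them and one from each pair: 3 + 6 = 9.
The 10th integer has to be the second member of some pair, so 9 + 1 = 10.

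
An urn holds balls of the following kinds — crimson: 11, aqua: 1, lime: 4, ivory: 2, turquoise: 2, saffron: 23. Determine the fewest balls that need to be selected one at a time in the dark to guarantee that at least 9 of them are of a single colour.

26

By pigeonhole, the 6 colours are the holes; the balls drawn are the pigeons.
To avoid 9 of any one colour, the worst case takes at most 8 of each colour, or every ball of a colour that has fewer than 8.
That gives 8 + 1 + 4 + 2 + 2 + 8 = 25 balls with no colour reaching 9.
The next ball forces some colour to 9, so 25 + 1 = 26.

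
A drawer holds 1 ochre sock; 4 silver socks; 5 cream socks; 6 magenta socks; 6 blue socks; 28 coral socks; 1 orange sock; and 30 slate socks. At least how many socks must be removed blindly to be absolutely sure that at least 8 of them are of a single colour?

38

An adversary could hand out at most 7 socks per colour (6 colours run out sooner): 1 + 4 + 5 + 6 + 6 + 7 + 1 + 7 = 37 socks and still no colour has 8.
By the pigeonhole principle, one more sock lands in a colour already at 7, so 38 draws are enough and 37 are not.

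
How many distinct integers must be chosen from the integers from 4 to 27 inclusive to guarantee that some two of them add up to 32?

Two chosen integers sum to 32 exactly when both halves of some pair {x, 32−x} with 5 ≤ x ≤ 32−x ≤ 27 are chosen — 11 such pairs.
The remaining 2 elements (those with no distinct partner in range) can never complete a 32-sum, so the worst case takes all of them and one from each pair: 2 + 11 = 13.
The 14th integer has to be the second member of some pair, so 13 + 1 = 14.

14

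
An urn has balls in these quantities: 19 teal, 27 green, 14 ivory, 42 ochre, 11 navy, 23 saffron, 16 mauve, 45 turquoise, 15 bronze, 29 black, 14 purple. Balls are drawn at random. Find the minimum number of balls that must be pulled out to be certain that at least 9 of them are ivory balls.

In the worst case for collecting ivory balls, every non-ivory ball comes out first.
There are 19 + 27 + 42 + 11 + 23 + 16 + 45 + 15 + 29 + 14 = 241 non-ivory balls altogether.
After those, each further ball must be ivory, so 241 + 9 = 250 draws guarantee 9 ivory balls.

250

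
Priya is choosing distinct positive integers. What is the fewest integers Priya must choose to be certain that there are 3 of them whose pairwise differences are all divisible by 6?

Integers whose pairwise differences are multiples of 6 are exactly those sharing a remainder mod 6. By the pigeonhole principle, the 6 residue classes mod 6 are the pigeonholes.
With 12 integers one could put 2 in each residue class and have no class reach 3.
The 13th integer pushes some class to 3, so 6·2 + 1 = 13.

13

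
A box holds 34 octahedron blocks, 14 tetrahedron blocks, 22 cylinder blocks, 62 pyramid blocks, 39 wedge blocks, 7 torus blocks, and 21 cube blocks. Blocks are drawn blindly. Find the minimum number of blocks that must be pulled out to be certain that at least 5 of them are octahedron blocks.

In the worst case for collecting octahedron blocks, every non-octahedron block comes out first.
There are 14 + 22 + 62 + 39 + 7 + 21 = 165 non-octahedron blocks altogether.
After those, each further block must be octahedron, so 165 + 5 = 170 draws guarantee 5 octahedron blocks.

170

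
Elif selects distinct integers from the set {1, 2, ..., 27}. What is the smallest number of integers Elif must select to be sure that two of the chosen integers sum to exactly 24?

A set avoiding the sum 24 can contain at most one of each pair {x, 24−x}, plus the 5 elements whose complement lies outside the range or equal to its own complement.
The integers 12, …, 27 (16 of them) are such a set: any two sum to at least 12+13 = 25 > 24.
By pigeonhole, any 17th integer completes one of the 11 pairs, so 17 choices force a sum of 24.

17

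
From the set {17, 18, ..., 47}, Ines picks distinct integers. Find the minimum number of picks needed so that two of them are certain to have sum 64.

17

Group the elements by complementary pair {x, 64−x}: {17,47}, {18,46}, {19,45}, …, giving 15 two-element pairs and the single value 32 (it cannot pair with itself since the integers are distinct).
By pigeonhole, treating each of those 16 groups as a pigeonhole, one can pick one integer per group — 16 integers — with no two summing to 64.
The 17th integer lands in an occupied pair, forcing a sum of 64.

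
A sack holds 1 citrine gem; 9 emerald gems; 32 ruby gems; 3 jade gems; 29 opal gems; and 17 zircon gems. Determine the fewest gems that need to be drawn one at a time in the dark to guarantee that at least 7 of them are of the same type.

The 6 types are the holes; the gems drawn are the pigeons.
To avoid 7 of any one type, the worst case takes at most 6 of each type, or every gem of a type that has fewer than 6.
That gives 1 + 6 + 6 + 3 + 6 + 6 = 28 gems with no type reaching 7.
The next gem forces some type to 7, so 28 + 1 = 29.

29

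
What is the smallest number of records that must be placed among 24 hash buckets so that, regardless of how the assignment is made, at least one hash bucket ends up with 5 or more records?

97

With 96 records one could put exactly 4 in each of the 24 hash buckets, and no hash bucket would reach 5.
Pigeonhole: one more record must land in a hash bucket that already has 4, giving it 5.
So 24 × 4 + 1 = 97 records are required.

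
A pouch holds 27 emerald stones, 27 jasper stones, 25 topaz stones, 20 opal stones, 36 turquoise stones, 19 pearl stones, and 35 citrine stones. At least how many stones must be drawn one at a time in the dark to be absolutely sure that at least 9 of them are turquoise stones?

162

In the worst case for collecting turquoise stones, every non-turquoise stone comes out first.
There are 27 + 27 + 25 + 20 + 19 + 35 = 153 non-turquoise stones altogether.
After those, each further stone must be turquoise, so 153 + 9 = 162 draws guarantee 9 turquoise stones.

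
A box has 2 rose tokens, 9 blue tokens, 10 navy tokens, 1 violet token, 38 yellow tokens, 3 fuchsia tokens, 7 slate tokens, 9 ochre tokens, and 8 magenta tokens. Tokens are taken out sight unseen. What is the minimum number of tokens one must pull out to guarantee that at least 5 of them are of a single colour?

31

Pigeonhole: put each drawn token into a box by colour. The largest draw with every box below 5 takes min(count, 4) from each colour; colours with fewer than 4 contribute all they have.
Σ min(cᵢ, 4) = 2 + 4 + 4 + 1 + 4 + 3 + 4 + 4 + 4 = 30.
Draw number 30 + 1 = 31 must push one box to 5.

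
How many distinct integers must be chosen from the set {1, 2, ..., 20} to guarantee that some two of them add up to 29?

A set avoiding the sum 29 can contain at most one of each pair {x, 29−x}, plus the 8 elements whose complement lies outside the range.
The integers 1, …, 14 (14 of them) are such a set: any two sum to at least 1+2 = 3 and at most 13+14 = 27 < 29.
By pigeonhole, any 15th integer completes one of the 6 pairs, so 15 choices force a sum of 29.

15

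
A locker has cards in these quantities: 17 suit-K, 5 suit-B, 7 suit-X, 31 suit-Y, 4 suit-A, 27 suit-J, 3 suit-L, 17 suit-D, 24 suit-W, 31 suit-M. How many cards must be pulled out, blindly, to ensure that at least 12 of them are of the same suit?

86

An adversary could hand out at most 11 cards per suit (4 suits run out sooner): 11 + 5 + 7 + 11 + 4 + 11 + 3 + 11 + 11 + 11 = 85 cards and still no suit has 12.
One more card lands in a suit already at 11, so 86 draws are enough and 85 are not.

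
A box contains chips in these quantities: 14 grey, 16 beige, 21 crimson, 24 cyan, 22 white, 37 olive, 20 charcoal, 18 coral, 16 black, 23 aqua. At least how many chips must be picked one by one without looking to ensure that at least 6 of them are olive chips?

In the worst case for collecting olive chips, every non-olive chip comes out first.
There are 14 + 16 + 21 + 24 + 22 + 20 + 18 + 16 + 23 = 174 non-olive chips altogether.
After those, each further chip must be olive, so 174 + 6 = 180 draws guarantee 6 olive chips.

180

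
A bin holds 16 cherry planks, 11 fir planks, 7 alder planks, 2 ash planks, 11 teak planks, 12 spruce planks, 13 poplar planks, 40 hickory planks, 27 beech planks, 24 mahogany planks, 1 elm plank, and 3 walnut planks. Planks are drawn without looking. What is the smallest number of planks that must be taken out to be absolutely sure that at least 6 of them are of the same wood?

An adversary could hand out at most 5 planks per wood (ash, elm, walnut run out sooner): 5 + 5 + 5 + 2 + 5 + 5 + 5 + 5 + 5 + 5 + 1 + 3 = 51 planks and still no wood has 6.
By the pigeonhole principle, one more plank lands in a wood already at 5, so 52 draws are enough and 51 are not.

52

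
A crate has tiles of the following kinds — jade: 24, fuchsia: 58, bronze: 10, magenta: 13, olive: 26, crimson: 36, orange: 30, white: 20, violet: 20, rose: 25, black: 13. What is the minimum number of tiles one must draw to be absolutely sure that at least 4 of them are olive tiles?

253

In the worst case for collecting olive tiles, every non-olive tile comes out first.
There are 24 + 58 + 10 + 13 + 36 + 30 + 20 + 20 + 25 + 13 = 249 non-olive tiles altogether.
After those, each further tile must be olive, so 249 + 4 = 253 draws guarantee 4 olive tiles.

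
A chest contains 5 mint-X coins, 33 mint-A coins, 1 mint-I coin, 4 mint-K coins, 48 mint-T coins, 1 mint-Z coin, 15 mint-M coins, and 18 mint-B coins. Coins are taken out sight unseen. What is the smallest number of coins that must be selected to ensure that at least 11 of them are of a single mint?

The 8 mints are the holes; the coins drawn are the pigeons.
To avoid 11 of any one mint, the worst case takes at most 10 of each mint, or every coin of a mint that has fewer than 10.
That gives 5 + 10 + 1 + 4 + 10 + 1 + 10 + 10 = 51 coins with no mint reaching 11.
The next coin forces some mint to 11, so 51 + 1 = 52.

52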